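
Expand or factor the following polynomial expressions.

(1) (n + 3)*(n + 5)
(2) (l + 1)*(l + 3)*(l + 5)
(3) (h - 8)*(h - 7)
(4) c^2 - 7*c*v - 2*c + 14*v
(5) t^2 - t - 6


(1) = n^2 + 8*n + 15
(2) = l^3 + 9*l^2 + 23*l + 15
(3) = h^2 - 15*h + 56
(4) = (c - 2)*(c - 7*v)
(5) = (t - 3)*(t + 2)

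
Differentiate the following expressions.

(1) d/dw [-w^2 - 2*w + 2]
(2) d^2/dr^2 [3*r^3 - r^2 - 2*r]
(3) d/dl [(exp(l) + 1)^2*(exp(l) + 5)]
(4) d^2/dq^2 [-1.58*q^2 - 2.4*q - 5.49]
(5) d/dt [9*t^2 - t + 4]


(1) = -2*w - 2
(2) = 18*r - 2
(3) = (exp(l) + 1)*(3*exp(l) + 11)*exp(l)
(4) = -3.16000000000000
(5) = 18*t - 1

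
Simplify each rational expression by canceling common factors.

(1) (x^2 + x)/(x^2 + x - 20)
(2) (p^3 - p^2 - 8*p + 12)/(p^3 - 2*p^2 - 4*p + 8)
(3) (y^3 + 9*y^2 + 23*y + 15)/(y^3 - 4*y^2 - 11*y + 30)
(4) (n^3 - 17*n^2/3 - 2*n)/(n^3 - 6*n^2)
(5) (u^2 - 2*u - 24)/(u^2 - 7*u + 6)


(1) = (x^2 + x)/(x^2 + x - 20)
(2) = (p + 3)/(p + 2)
(3) = (y^2 + 6*y + 5)/(y^2 - 7*y + 10)
(4) = (3*n + 1)/(3*n)
(5) = (u + 4)/(u - 1)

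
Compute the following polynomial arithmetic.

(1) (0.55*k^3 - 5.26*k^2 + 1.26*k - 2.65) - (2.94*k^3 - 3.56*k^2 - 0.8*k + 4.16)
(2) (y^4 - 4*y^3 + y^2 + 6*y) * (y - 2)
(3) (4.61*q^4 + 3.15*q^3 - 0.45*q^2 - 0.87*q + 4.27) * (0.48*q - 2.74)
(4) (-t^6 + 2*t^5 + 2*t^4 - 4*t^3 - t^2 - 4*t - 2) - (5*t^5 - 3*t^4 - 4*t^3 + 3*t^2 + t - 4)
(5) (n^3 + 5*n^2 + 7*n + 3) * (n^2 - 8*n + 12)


(1) = -2.39*k^3 - 1.7*k^2 + 2.06*k - 6.81
(2) = y^5 - 6*y^4 + 9*y^3 + 4*y^2 - 12*y
(3) = 2.2128*q^5 - 11.1194*q^4 - 8.847*q^3 + 0.8154*q^2 + 4.4334*q - 11.6998
(4) = -t^6 - 3*t^5 + 5*t^4 - 4*t^2 - 5*t + 2
(5) = n^5 - 3*n^4 - 21*n^3 + 7*n^2 + 60*n + 36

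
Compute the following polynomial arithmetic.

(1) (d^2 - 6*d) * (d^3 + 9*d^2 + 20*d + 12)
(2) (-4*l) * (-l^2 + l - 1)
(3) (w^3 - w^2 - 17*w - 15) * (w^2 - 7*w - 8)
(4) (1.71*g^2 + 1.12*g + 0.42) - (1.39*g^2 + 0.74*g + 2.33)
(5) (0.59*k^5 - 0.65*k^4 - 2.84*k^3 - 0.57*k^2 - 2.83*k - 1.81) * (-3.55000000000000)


(1) = d^5 + 3*d^4 - 34*d^3 - 108*d^2 - 72*d
(2) = 4*l^3 - 4*l^2 + 4*l
(3) = w^5 - 8*w^4 - 18*w^3 + 112*w^2 + 241*w + 120
(4) = 0.32*g^2 + 0.38*g - 1.91
(5) = -2.0945*k^5 + 2.3075*k^4 + 10.082*k^3 + 2.0235*k^2 + 10.0465*k + 6.4255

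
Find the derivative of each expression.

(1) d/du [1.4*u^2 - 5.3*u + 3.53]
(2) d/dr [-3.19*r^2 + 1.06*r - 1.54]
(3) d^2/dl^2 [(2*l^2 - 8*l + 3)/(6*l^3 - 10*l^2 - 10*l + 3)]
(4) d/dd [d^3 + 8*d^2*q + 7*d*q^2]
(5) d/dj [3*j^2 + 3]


(1) = 2.8*u - 5.3
(2) = 1.06 - 6.38*r
(3) = 4*(36*l^6 - 432*l^5 + 1224*l^4 - 1586*l^3 + 702*l^2 + 9*l + 84)/(216*l^9 - 1080*l^8 + 720*l^7 + 2924*l^6 - 2280*l^5 - 3180*l^4 + 962*l^3 + 630*l^2 - 270*l + 27)
(4) = 3*d^2 + 16*d*q + 7*q^2
(5) = 6*j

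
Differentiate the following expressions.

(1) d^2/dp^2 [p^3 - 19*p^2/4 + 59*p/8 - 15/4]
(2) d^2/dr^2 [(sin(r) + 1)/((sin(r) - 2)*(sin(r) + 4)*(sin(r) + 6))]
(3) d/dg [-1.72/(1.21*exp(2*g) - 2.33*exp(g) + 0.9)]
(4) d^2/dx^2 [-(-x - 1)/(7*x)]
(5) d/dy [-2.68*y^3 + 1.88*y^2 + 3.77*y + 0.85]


(1) = 6*p - 19/2
(2) = (-4*sin(r)^7 - 33*sin(r)^6 - 130*sin(r)^5 - 796*sin(r)^4 - 2584*sin(r)^3 - 760*sin(r)^2 + 288*sin(r) + 1184)/((sin(r) - 2)^3*(sin(r) + 4)^3*(sin(r) + 6)^3)
(3) = (4.1624*exp(g) - 4.0076)*exp(g)/(1.21*exp(2*g) - 2.33*exp(g) + 0.9)^2
(4) = 2/(7*x^3)
(5) = -8.04*y^2 + 3.76*y + 3.77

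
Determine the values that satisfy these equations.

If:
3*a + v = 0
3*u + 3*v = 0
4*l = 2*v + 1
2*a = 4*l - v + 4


Then:
a = 1
l = -5/4
u = 3
v = -3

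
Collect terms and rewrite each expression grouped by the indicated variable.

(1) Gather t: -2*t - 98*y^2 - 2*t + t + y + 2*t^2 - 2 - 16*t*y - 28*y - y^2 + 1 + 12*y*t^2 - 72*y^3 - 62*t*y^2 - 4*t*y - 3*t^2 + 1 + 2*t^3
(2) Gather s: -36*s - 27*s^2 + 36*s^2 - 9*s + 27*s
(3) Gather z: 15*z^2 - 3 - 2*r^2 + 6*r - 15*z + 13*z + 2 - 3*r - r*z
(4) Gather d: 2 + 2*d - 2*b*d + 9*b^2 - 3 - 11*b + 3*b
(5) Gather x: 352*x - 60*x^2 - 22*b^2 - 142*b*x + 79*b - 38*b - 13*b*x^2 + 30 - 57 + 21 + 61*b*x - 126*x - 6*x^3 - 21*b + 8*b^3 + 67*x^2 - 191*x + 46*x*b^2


(1) = 2*t^3 + t^2*(12*y - 1) + t*(-62*y^2 - 20*y - 3) - 72*y^3 - 99*y^2 - 27*y
(2) = 9*s^2 - 18*s
(3) = -2*r^2 + 3*r + 15*z^2 + z*(-r - 2) - 1
(4) = 9*b^2 - 8*b + d*(2 - 2*b) - 1
(5) = 8*b^3 - 22*b^2 + 20*b - 6*x^3 + x^2*(7 - 13*b) + x*(46*b^2 - 81*b + 35) - 6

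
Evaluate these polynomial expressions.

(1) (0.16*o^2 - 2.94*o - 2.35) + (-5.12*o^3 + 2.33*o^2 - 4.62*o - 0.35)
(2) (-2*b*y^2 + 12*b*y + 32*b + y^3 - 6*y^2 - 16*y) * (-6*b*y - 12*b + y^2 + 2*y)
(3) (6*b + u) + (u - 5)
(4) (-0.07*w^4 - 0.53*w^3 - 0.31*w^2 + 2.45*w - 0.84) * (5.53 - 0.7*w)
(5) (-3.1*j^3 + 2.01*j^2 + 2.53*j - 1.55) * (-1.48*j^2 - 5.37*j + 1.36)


(1) = -5.12*o^3 + 2.49*o^2 - 7.56*o - 2.7
(2) = 12*b^2*y^3 - 48*b^2*y^2 - 336*b^2*y - 384*b^2 - 8*b*y^4 + 32*b*y^3 + 224*b*y^2 + 256*b*y + y^5 - 4*y^4 - 28*y^3 - 32*y^2
(3) = 6*b + 2*u - 5
(4) = 0.049*w^5 - 0.0161*w^4 - 2.7139*w^3 - 3.4293*w^2 + 14.1365*w - 4.6452
(5) = 4.588*j^5 + 13.6722*j^4 - 18.7541*j^3 - 8.5585*j^2 + 11.7643*j - 2.108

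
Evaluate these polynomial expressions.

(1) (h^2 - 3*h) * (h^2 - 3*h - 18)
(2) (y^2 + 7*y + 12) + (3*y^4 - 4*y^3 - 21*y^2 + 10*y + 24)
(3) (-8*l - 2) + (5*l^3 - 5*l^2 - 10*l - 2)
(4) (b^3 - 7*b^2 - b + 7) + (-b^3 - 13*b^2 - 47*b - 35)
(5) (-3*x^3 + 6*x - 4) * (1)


(1) = h^4 - 6*h^3 - 9*h^2 + 54*h
(2) = 3*y^4 - 4*y^3 - 20*y^2 + 17*y + 36
(3) = 5*l^3 - 5*l^2 - 18*l - 4
(4) = -20*b^2 - 48*b - 28
(5) = -3*x^3 + 6*x - 4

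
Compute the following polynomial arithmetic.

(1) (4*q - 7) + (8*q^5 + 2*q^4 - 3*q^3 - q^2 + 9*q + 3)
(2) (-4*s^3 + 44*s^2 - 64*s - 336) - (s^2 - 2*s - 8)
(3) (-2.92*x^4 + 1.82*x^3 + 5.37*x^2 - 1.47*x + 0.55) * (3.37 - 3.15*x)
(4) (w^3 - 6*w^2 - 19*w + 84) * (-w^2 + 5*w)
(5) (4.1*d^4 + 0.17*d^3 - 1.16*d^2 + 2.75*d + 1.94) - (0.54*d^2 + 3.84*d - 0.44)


(1) = 8*q^5 + 2*q^4 - 3*q^3 - q^2 + 13*q - 4
(2) = -4*s^3 + 43*s^2 - 62*s - 328
(3) = 9.198*x^5 - 15.5734*x^4 - 10.7821*x^3 + 22.7274*x^2 - 6.6864*x + 1.8535
(4) = -w^5 + 11*w^4 - 11*w^3 - 179*w^2 + 420*w
(5) = 4.1*d^4 + 0.17*d^3 - 1.7*d^2 - 1.09*d + 2.38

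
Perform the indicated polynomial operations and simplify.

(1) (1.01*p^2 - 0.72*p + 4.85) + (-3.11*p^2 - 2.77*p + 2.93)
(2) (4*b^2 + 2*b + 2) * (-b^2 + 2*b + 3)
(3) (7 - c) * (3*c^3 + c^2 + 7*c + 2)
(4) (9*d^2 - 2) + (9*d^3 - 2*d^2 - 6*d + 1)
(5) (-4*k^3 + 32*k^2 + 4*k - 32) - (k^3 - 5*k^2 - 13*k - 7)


(1) = -2.1*p^2 - 3.49*p + 7.78
(2) = -4*b^4 + 6*b^3 + 14*b^2 + 10*b + 6
(3) = -3*c^4 + 20*c^3 + 47*c + 14
(4) = 9*d^3 + 7*d^2 - 6*d - 1
(5) = -5*k^3 + 37*k^2 + 17*k - 25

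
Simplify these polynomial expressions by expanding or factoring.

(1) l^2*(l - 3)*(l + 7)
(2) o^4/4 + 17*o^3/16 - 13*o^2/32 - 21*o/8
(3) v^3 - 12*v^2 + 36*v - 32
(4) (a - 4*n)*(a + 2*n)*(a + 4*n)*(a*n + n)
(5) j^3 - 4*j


(1) = l^4 + 4*l^3 - 21*l^2
(2) = o*(o/4 + 1)*(o - 3/2)*(o + 7/4)
(3) = (v - 8)*(v - 2)^2
(4) = a^4*n + 2*a^3*n^2 + a^3*n - 16*a^2*n^3 + 2*a^2*n^2 - 32*a*n^4 - 16*a*n^3 - 32*n^4
(5) = j*(j - 2)*(j + 2)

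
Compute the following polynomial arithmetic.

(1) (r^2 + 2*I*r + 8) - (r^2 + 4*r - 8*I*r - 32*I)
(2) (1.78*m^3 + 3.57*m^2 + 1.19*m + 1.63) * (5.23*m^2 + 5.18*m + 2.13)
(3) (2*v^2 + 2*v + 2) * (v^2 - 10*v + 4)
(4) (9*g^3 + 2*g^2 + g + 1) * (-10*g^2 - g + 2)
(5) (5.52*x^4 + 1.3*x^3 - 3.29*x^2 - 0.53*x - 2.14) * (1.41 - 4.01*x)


(1) = -4*r + 10*I*r + 8 + 32*I
(2) = 9.3094*m^5 + 27.8915*m^4 + 28.5077*m^3 + 22.2932*m^2 + 10.9781*m + 3.4719
(3) = 2*v^4 - 18*v^3 - 10*v^2 - 12*v + 8
(4) = -90*g^5 - 29*g^4 + 6*g^3 - 7*g^2 + g + 2
(5) = -22.1352*x^5 + 2.5702*x^4 + 15.0259*x^3 - 2.5136*x^2 + 7.8341*x - 3.0174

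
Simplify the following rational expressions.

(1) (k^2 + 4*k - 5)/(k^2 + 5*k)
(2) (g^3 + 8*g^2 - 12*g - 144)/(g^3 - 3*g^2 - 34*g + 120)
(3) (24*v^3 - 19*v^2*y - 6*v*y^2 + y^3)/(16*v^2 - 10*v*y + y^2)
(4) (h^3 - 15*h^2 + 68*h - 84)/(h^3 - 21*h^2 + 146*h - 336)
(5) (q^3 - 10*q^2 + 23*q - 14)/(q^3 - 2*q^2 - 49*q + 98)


(1) = (k - 1)/k
(2) = (g + 6)/(g - 5)
(3) = (-3*v^2 + 2*v*y + y^2)/(-2*v + y)
(4) = (h - 2)/(h - 8)
(5) = (q - 1)/(q + 7)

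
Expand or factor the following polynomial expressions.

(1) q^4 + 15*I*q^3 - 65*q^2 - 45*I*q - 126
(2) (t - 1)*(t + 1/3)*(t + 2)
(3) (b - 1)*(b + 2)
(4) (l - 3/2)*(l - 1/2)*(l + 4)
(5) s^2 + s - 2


(1) = (q - I)*(q + 3*I)*(q + 6*I)*(q + 7*I)
(2) = t^3 + 4*t^2/3 - 5*t/3 - 2/3
(3) = b^2 + b - 2
(4) = l^3 + 2*l^2 - 29*l/4 + 3
(5) = (s - 1)*(s + 2)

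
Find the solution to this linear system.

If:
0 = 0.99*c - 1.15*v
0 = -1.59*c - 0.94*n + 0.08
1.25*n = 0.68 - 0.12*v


Then:
c = -0.29
n = 0.57
v = -0.25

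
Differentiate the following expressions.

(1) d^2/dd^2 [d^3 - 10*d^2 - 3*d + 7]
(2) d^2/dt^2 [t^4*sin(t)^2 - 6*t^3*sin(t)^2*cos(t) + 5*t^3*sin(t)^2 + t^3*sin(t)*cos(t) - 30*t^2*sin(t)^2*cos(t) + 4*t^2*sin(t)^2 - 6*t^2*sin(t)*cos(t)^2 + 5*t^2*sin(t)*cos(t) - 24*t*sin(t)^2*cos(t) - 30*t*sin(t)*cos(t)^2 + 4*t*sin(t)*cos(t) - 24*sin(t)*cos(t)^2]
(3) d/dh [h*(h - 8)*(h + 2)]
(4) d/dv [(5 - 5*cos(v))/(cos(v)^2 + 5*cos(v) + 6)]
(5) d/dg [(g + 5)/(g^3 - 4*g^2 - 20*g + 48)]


(1) = 6*d - 20
(2) = 2*t^4*cos(2*t) + 6*t^3*sin(2*t) + 3*t^3*cos(t)/2 + 10*t^3*cos(2*t) - 27*t^3*cos(3*t)/2 + 21*t^2*sin(t)/2 + 20*t^2*sin(2*t) - 27*t^2*sin(3*t)/2 + 15*t^2*cos(t)/2 + 8*t^2*cos(2*t) - 135*t^2*cos(3*t)/2 + 6*t^2 + 75*t*sin(t)/2 + 11*t*sin(2*t) - 45*t*sin(3*t)/2 - 9*t*cos(t) + 5*t*cos(2*t) - 63*t*cos(3*t) + 15*t + 15*sin(t) + 5*sin(2*t) + 15*sin(3*t) - 30*cos(t) + 4*cos(2*t) - 30*cos(3*t) + 4
(3) = 3*h^2 - 12*h - 16
(4) = 5*(sin(v)^2 + 2*cos(v) + 10)*sin(v)/(cos(v)^2 + 5*cos(v) + 6)^2
(5) = (g^3 - 4*g^2 - 20*g + (g + 5)*(-3*g^2 + 8*g + 20) + 48)/(g^3 - 4*g^2 - 20*g + 48)^2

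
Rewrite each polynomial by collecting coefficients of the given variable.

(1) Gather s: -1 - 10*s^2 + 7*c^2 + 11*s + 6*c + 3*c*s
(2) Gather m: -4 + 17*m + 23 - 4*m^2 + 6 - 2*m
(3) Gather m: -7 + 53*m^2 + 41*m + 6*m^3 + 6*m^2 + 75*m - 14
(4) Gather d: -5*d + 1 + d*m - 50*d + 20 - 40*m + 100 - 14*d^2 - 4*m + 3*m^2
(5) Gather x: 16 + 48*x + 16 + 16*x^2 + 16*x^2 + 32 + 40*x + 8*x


(1) = 7*c^2 + 6*c - 10*s^2 + s*(3*c + 11) - 1
(2) = -4*m^2 + 15*m + 25
(3) = 6*m^3 + 59*m^2 + 116*m - 21
(4) = -14*d^2 + d*(m - 55) + 3*m^2 - 44*m + 121
(5) = 32*x^2 + 96*x + 64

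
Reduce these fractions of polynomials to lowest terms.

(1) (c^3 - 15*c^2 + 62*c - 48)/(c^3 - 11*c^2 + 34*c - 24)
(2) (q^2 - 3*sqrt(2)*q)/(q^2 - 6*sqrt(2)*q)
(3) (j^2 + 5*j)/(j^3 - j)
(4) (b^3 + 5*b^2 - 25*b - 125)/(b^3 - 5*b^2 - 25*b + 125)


(1) = (c - 8)/(c - 4)
(2) = (q - 3*sqrt(2))/(q - 6*sqrt(2))
(3) = (j + 5)/(j^2 - 1)
(4) = (b + 5)/(b - 5)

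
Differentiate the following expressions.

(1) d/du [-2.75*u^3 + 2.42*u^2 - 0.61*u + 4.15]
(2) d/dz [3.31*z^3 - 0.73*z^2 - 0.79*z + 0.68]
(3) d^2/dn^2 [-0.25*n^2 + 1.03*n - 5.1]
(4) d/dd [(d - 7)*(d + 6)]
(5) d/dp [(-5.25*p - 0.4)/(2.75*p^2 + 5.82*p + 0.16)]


(1) = -8.25*u^2 + 4.84*u - 0.61
(2) = 9.93*z^2 - 1.46*z - 0.79
(3) = -0.500000000000000
(4) = 2*d - 1
(5) = (14.4375*p^2 + 2.2*p + 1.488)/(7.5625*p^4 + 32.01*p^3 + 34.7524*p^2 + 1.8624*p + 0.0256)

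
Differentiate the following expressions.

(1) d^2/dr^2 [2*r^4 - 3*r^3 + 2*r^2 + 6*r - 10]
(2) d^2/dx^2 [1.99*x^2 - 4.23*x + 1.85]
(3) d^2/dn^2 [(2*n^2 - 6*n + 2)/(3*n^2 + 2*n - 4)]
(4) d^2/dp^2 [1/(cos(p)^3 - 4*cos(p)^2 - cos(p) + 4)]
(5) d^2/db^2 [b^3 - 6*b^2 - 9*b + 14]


(1) = 24*r^2 - 18*r + 4
(2) = 3.98000000000000
(3) = 4*(-33*n^3 + 63*n^2 - 90*n + 8)/(27*n^6 + 54*n^5 - 72*n^4 - 136*n^3 + 96*n^2 + 96*n - 64)
(4) = ((4 - cos(p))*(-cos(p) - 32*cos(2*p) + 9*cos(3*p))/4 + 2*(-3*cos(p)^2 + 8*cos(p) + 1)^2)/((4 - cos(p))^3*sin(p)^4)
(5) = 6*b - 12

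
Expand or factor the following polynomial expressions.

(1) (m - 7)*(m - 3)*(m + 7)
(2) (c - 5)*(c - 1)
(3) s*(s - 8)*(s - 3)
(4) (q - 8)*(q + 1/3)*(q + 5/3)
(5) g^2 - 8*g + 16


(1) = m^3 - 3*m^2 - 49*m + 147
(2) = c^2 - 6*c + 5
(3) = s^3 - 11*s^2 + 24*s
(4) = q^3 - 6*q^2 - 139*q/9 - 40/9
(5) = (g - 4)^2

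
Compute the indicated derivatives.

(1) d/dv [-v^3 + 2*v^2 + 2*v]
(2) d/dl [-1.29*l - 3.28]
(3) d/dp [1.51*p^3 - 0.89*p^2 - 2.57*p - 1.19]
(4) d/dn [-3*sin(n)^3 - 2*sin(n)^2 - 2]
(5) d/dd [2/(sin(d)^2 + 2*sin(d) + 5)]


(1) = -3*v^2 + 4*v + 2
(2) = -1.29000000000000
(3) = 4.53*p^2 - 1.78*p - 2.57
(4) = -(9*sin(n) + 4)*sin(n)*cos(n)
(5) = -4*(sin(d) + 1)*cos(d)/(sin(d)^2 + 2*sin(d) + 5)^2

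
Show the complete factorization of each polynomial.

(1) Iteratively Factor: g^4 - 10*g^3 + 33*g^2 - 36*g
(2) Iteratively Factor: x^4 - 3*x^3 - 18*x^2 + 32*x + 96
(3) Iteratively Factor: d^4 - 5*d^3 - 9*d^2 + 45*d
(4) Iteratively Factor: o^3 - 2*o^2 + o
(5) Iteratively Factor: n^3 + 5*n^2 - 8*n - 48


(1) = (g - 3)*(g^3 - 7*g^2 + 12*g) = g*(g - 3)*(g^2 - 7*g + 12) = g*(g - 4)*(g - 3)*(g - 3)
(2) = (x + 2)*(x^3 - 5*x^2 - 8*x + 48) = (x - 4)*(x + 2)*(x^2 - x - 12) = (x - 4)*(x + 2)*(x + 3)*(x - 4)
(3) = (d)*(d^3 - 5*d^2 - 9*d + 45) = d*(d + 3)*(d^2 - 8*d + 15) = d*(d - 3)*(d + 3)*(d - 5)
(4) = (o - 1)*(o^2 - o) = o*(o - 1)*(o - 1)
(5) = (n + 4)*(n^2 + n - 12) = (n + 4)^2*(n - 3)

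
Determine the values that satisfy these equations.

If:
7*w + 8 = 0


Then:
w = -8/7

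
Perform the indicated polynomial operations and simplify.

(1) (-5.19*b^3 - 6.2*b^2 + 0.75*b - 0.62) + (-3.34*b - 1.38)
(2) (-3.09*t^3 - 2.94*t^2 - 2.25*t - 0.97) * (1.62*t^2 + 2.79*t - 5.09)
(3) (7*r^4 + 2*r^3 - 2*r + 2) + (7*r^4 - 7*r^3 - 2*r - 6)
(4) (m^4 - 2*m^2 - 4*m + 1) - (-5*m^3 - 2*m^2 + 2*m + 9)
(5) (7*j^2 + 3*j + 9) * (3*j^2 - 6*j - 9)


(1) = -5.19*b^3 - 6.2*b^2 - 2.59*b - 2.0
(2) = -5.0058*t^5 - 13.3839*t^4 + 3.8805*t^3 + 7.1157*t^2 + 8.7462*t + 4.9373
(3) = 14*r^4 - 5*r^3 - 4*r - 4
(4) = m^4 + 5*m^3 - 6*m - 8
(5) = 21*j^4 - 33*j^3 - 54*j^2 - 81*j - 81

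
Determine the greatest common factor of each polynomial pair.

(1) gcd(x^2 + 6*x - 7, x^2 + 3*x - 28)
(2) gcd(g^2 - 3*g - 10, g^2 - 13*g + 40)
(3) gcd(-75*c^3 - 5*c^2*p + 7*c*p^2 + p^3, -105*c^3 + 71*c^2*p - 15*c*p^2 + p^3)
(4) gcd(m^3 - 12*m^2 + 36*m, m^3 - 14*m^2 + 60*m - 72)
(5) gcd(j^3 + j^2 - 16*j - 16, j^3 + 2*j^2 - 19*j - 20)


(1) = x + 7
(2) = g - 5
(3) = gcd((-3*c + p)*(5*c + p)^2, (-7*c + p)*(-5*c + p)*(-3*c + p)) = -3*c + p
(4) = m^2 - 12*m + 36
(5) = j^2 - 3*j - 4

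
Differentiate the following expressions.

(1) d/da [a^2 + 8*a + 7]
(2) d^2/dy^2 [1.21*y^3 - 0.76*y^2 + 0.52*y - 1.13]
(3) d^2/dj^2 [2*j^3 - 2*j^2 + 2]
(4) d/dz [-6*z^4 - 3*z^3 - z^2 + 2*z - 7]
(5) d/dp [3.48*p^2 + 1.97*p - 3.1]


(1) = 2*a + 8
(2) = 7.26*y - 1.52
(3) = 12*j - 4
(4) = -24*z^3 - 9*z^2 - 2*z + 2
(5) = 6.96*p + 1.97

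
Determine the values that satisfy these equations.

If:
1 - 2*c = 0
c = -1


Then:
No Solution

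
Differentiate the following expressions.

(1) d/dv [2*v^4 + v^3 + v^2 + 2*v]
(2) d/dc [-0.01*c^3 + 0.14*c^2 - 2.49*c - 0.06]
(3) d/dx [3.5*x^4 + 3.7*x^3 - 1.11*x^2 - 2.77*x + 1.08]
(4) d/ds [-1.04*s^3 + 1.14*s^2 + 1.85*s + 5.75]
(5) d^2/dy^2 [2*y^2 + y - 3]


(1) = 8*v^3 + 3*v^2 + 2*v + 2
(2) = -0.03*c^2 + 0.28*c - 2.49
(3) = 14.0*x^3 + 11.1*x^2 - 2.22*x - 2.77
(4) = -3.12*s^2 + 2.28*s + 1.85
(5) = 4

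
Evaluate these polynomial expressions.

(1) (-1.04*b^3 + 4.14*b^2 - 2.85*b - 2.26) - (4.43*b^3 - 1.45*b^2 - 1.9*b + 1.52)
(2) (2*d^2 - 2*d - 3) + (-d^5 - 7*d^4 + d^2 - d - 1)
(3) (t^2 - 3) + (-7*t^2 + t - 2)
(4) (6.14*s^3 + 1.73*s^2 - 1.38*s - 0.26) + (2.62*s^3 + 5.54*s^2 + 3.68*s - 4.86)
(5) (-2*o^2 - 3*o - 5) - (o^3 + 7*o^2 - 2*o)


(1) = -5.47*b^3 + 5.59*b^2 - 0.95*b - 3.78
(2) = -d^5 - 7*d^4 + 3*d^2 - 3*d - 4
(3) = -6*t^2 + t - 5
(4) = 8.76*s^3 + 7.27*s^2 + 2.3*s - 5.12
(5) = -o^3 - 9*o^2 - o - 5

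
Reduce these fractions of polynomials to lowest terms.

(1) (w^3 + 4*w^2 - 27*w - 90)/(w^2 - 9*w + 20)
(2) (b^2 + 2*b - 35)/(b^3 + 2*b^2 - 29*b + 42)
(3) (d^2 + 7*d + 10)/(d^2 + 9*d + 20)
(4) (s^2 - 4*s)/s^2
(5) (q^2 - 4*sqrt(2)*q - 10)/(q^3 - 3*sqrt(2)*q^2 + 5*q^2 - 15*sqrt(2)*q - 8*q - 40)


(1) = (w^2 + 9*w + 18)/(w - 4)
(2) = (b - 5)/(b^2 - 5*b + 6)
(3) = (d + 2)/(d + 4)
(4) = (s - 4)/s
(5) = (q - 5*sqrt(2))/(q^2 + q*(5 - 4*sqrt(2)) - 20*sqrt(2))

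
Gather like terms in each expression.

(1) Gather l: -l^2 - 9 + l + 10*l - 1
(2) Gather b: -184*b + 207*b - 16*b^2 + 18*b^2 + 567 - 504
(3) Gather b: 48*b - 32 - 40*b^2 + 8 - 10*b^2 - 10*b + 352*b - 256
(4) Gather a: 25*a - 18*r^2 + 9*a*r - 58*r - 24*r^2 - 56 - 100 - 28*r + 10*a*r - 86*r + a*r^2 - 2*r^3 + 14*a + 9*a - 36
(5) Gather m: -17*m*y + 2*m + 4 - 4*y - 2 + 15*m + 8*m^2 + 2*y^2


(1) = -l^2 + 11*l - 10
(2) = 2*b^2 + 23*b + 63
(3) = -50*b^2 + 390*b - 280
(4) = a*(r^2 + 19*r + 48) - 2*r^3 - 42*r^2 - 172*r - 192
(5) = 8*m^2 + m*(17 - 17*y) + 2*y^2 - 4*y + 2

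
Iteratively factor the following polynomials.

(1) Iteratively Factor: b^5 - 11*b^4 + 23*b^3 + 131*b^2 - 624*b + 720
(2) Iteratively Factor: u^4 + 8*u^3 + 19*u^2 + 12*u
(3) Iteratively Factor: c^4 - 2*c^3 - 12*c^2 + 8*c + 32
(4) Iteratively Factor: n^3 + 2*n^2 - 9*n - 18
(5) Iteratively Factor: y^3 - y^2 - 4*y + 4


(1) = (b - 4)*(b^4 - 7*b^3 - 5*b^2 + 111*b - 180) = (b - 4)*(b - 3)*(b^3 - 4*b^2 - 17*b + 60) = (b - 4)*(b - 3)*(b + 4)*(b^2 - 8*b + 15) = (b - 5)*(b - 4)*(b - 3)*(b + 4)*(b - 3)
(2) = (u + 4)*(u^3 + 4*u^2 + 3*u) = (u + 1)*(u + 4)*(u^2 + 3*u) = (u + 1)*(u + 3)*(u + 4)*(u)
(3) = (c + 2)*(c^3 - 4*c^2 - 4*c + 16) = (c - 4)*(c + 2)*(c^2 - 4) = (c - 4)*(c + 2)^2*(c - 2)
(4) = (n + 3)*(n^2 - n - 6) = (n + 2)*(n + 3)*(n - 3)
(5) = (y - 1)*(y^2 - 4) = (y - 1)*(y + 2)*(y - 2)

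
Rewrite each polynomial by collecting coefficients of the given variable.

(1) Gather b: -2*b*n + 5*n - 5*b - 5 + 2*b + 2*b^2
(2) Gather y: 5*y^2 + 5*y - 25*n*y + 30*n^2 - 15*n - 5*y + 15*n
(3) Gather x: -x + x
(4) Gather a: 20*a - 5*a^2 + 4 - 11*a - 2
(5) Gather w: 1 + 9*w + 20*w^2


(1) = 2*b^2 + b*(-2*n - 3) + 5*n - 5
(2) = 30*n^2 - 25*n*y + 5*y^2
(3) = 0
(4) = -5*a^2 + 9*a + 2
(5) = 20*w^2 + 9*w + 1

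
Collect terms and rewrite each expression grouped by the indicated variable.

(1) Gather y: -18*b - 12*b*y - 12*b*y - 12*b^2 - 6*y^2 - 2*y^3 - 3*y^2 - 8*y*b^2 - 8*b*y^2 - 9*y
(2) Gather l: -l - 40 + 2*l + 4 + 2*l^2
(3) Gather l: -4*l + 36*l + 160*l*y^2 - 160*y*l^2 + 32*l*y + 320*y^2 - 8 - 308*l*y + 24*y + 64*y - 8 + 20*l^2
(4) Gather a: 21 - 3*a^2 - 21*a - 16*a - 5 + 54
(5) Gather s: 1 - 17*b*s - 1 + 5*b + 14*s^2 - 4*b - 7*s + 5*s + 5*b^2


(1) = -12*b^2 - 18*b - 2*y^3 + y^2*(-8*b - 9) + y*(-8*b^2 - 24*b - 9)
(2) = 2*l^2 + l - 36
(3) = l^2*(20 - 160*y) + l*(160*y^2 - 276*y + 32) + 320*y^2 + 88*y - 16
(4) = -3*a^2 - 37*a + 70
(5) = 5*b^2 + b + 14*s^2 + s*(-17*b - 2)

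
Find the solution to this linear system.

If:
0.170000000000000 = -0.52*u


Then:
u = -0.33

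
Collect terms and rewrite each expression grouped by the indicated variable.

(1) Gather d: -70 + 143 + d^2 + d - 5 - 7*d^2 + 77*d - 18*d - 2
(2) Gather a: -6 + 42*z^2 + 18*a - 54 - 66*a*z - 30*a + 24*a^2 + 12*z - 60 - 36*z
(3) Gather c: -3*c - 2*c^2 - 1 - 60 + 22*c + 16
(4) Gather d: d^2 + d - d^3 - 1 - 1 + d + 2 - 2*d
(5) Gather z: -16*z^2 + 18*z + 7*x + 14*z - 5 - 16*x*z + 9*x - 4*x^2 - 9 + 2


(1) = -6*d^2 + 60*d + 66
(2) = 24*a^2 + a*(-66*z - 12) + 42*z^2 - 24*z - 120
(3) = -2*c^2 + 19*c - 45
(4) = -d^3 + d^2
(5) = -4*x^2 + 16*x - 16*z^2 + z*(32 - 16*x) - 12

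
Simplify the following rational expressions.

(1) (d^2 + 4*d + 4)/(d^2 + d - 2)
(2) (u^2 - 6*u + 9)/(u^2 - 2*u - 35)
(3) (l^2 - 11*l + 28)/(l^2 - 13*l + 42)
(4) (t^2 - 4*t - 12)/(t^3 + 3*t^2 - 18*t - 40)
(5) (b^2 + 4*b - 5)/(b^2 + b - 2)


(1) = (d + 2)/(d - 1)
(2) = (u^2 - 6*u + 9)/(u^2 - 2*u - 35)
(3) = (l - 4)/(l - 6)
(4) = (t - 6)/(t^2 + t - 20)
(5) = (b + 5)/(b + 2)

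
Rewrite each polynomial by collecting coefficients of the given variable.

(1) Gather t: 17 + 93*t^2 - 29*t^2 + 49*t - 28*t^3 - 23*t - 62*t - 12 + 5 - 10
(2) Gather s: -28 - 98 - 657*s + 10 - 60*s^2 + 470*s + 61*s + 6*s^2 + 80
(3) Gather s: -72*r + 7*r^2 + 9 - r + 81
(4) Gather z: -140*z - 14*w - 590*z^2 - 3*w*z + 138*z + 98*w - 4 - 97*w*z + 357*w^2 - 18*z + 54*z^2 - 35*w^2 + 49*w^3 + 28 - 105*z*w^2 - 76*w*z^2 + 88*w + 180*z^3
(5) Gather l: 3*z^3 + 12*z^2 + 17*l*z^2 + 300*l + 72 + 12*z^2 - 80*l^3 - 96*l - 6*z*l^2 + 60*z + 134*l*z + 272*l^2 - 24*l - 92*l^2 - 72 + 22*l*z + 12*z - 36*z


(1) = -28*t^3 + 64*t^2 - 36*t
(2) = -54*s^2 - 126*s - 36
(3) = 7*r^2 - 73*r + 90
(4) = 49*w^3 + 322*w^2 + 172*w + 180*z^3 + z^2*(-76*w - 536) + z*(-105*w^2 - 100*w - 20) + 24
(5) = -80*l^3 + l^2*(180 - 6*z) + l*(17*z^2 + 156*z + 180) + 3*z^3 + 24*z^2 + 36*z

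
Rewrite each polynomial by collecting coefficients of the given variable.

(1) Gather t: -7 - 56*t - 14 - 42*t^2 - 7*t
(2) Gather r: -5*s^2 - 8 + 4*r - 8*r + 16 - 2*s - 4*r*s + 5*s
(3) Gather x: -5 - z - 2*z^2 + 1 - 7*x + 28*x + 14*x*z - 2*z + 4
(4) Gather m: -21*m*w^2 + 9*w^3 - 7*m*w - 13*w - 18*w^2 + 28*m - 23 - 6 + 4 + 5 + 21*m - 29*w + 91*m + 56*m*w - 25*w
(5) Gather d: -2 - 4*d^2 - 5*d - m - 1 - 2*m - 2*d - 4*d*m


(1) = -42*t^2 - 63*t - 21
(2) = r*(-4*s - 4) - 5*s^2 + 3*s + 8
(3) = x*(14*z + 21) - 2*z^2 - 3*z
(4) = m*(-21*w^2 + 49*w + 140) + 9*w^3 - 18*w^2 - 67*w - 20
(5) = -4*d^2 + d*(-4*m - 7) - 3*m - 3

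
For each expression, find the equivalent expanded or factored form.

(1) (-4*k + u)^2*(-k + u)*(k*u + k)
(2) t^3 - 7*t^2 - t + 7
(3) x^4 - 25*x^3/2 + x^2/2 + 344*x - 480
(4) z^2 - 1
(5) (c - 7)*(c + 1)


(1) = -16*k^4*u - 16*k^4 + 24*k^3*u^2 + 24*k^3*u - 9*k^2*u^3 - 9*k^2*u^2 + k*u^4 + k*u^3
(2) = (t - 7)*(t - 1)*(t + 1)
(3) = (x - 8)^2*(x - 3/2)*(x + 5)
(4) = (z - 1)*(z + 1)
(5) = c^2 - 6*c - 7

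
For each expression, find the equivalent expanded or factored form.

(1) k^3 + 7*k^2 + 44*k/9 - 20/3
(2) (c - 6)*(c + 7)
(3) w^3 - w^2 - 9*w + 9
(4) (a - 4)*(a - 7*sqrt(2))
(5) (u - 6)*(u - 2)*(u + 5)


(1) = (k - 2/3)*(k + 5/3)*(k + 6)
(2) = c^2 + c - 42
(3) = (w - 3)*(w - 1)*(w + 3)
(4) = a^2 - 7*sqrt(2)*a - 4*a + 28*sqrt(2)
(5) = u^3 - 3*u^2 - 28*u + 60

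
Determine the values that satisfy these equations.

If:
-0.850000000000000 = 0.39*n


Then:
n = -2.18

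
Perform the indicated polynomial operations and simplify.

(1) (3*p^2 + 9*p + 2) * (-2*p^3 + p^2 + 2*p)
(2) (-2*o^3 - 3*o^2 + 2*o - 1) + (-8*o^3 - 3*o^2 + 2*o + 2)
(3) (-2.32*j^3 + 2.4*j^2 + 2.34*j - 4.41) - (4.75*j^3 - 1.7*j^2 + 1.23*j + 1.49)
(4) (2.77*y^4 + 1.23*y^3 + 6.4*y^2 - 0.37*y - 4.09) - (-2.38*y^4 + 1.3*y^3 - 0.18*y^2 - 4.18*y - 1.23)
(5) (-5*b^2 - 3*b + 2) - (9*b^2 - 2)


(1) = -6*p^5 - 15*p^4 + 11*p^3 + 20*p^2 + 4*p
(2) = -10*o^3 - 6*o^2 + 4*o + 1
(3) = -7.07*j^3 + 4.1*j^2 + 1.11*j - 5.9
(4) = 5.15*y^4 - 0.07*y^3 + 6.58*y^2 + 3.81*y - 2.86
(5) = -14*b^2 - 3*b + 4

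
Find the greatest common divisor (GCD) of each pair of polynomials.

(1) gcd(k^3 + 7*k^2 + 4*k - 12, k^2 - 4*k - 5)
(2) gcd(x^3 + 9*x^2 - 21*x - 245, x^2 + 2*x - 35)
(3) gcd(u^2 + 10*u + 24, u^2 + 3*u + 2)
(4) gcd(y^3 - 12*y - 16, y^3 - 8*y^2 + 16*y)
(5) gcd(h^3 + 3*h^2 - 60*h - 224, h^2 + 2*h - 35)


(1) = 1
(2) = gcd((x - 5)*(x + 7)^2, (x - 5)*(x + 7)) = x^2 + 2*x - 35
(3) = gcd((u + 4)*(u + 6), (u + 1)*(u + 2)) = 1
(4) = y - 4
(5) = h + 7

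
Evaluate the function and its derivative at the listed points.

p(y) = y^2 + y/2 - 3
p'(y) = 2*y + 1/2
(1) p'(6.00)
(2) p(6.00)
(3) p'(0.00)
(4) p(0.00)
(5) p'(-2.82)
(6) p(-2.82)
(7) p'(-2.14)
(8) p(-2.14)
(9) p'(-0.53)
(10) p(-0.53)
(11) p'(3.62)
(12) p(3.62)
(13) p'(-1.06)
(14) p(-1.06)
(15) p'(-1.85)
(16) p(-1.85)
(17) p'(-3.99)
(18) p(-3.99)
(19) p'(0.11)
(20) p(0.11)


(1) = 12.50
(2) = 36.00
(3) = 0.50
(4) = -3.00
(5) = -5.14
(6) = 3.54
(7) = -3.78
(8) = 0.51
(9) = -0.56
(10) = -2.98
(11) = 7.74
(12) = 11.91
(13) = -1.62
(14) = -2.41
(15) = -3.20
(16) = -0.50
(17) = -7.48
(18) = 10.93
(19) = 0.72
(20) = -2.93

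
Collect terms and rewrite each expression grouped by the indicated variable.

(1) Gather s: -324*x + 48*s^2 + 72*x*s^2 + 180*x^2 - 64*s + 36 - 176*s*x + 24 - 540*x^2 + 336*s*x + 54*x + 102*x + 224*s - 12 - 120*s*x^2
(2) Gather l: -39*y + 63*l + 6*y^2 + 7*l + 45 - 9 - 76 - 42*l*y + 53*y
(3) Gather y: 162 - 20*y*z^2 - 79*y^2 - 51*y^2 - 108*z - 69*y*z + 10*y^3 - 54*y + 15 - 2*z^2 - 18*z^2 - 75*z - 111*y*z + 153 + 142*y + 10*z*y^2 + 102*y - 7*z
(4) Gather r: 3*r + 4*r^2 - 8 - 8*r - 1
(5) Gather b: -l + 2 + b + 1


(1) = s^2*(72*x + 48) + s*(-120*x^2 + 160*x + 160) - 360*x^2 - 168*x + 48
(2) = l*(70 - 42*y) + 6*y^2 + 14*y - 40
(3) = 10*y^3 + y^2*(10*z - 130) + y*(-20*z^2 - 180*z + 190) - 20*z^2 - 190*z + 330
(4) = 4*r^2 - 5*r - 9
(5) = b - l + 3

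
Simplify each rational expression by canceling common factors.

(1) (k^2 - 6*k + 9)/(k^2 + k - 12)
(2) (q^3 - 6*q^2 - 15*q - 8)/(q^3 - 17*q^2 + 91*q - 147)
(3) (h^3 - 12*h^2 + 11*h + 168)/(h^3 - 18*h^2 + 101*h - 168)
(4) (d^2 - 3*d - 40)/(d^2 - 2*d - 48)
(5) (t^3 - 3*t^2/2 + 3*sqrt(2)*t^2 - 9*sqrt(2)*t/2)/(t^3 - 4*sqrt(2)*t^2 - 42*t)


(1) = (k - 3)/(k + 4)
(2) = (q^3 - 6*q^2 - 15*q - 8)/(q^3 - 17*q^2 + 91*q - 147)
(3) = (h + 3)/(h - 3)
(4) = (d + 5)/(d + 6)
(5) = (2*t - 3)/(2*t - 14*sqrt(2))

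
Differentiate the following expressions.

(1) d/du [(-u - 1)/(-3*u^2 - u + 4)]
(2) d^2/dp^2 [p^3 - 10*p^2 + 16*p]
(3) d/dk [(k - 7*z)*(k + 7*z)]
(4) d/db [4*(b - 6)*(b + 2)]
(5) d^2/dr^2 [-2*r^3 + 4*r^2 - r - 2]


(1) = (3*u^2 + u - (u + 1)*(6*u + 1) - 4)/(3*u^2 + u - 4)^2
(2) = 6*p - 20
(3) = 2*k
(4) = 8*b - 16
(5) = 8 - 12*r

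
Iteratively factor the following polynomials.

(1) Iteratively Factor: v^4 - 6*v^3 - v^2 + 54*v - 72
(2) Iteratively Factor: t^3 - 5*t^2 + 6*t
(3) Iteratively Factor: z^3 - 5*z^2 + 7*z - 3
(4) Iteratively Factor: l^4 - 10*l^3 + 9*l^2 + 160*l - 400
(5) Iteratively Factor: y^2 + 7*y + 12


(1) = (v - 2)*(v^3 - 4*v^2 - 9*v + 36) = (v - 4)*(v - 2)*(v^2 - 9) = (v - 4)*(v - 3)*(v - 2)*(v + 3)
(2) = (t - 3)*(t^2 - 2*t) = t*(t - 3)*(t - 2)
(3) = (z - 1)*(z^2 - 4*z + 3) = (z - 3)*(z - 1)*(z - 1)
(4) = (l - 5)*(l^3 - 5*l^2 - 16*l + 80) = (l - 5)^2*(l^2 - 16) = (l - 5)^2*(l - 4)*(l + 4)
(5) = (y + 4)*(y + 3)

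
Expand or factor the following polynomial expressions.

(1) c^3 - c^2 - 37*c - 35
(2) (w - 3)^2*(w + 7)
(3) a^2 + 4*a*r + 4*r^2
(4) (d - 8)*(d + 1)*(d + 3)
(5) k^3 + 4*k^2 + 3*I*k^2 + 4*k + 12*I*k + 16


(1) = (c - 7)*(c + 1)*(c + 5)
(2) = w^3 + w^2 - 33*w + 63
(3) = (a + 2*r)^2
(4) = d^3 - 4*d^2 - 29*d - 24
(5) = (k + 4)*(k - I)*(k + 4*I)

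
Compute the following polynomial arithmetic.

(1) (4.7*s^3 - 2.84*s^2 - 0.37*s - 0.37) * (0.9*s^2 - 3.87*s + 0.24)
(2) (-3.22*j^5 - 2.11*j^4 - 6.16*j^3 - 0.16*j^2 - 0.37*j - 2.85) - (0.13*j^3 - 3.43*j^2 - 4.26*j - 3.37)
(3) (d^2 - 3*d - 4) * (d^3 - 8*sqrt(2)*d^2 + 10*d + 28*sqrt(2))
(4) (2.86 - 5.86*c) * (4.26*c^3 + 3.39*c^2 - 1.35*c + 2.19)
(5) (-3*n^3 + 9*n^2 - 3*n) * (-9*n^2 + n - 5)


(1) = 4.23*s^5 - 20.745*s^4 + 11.7858*s^3 + 0.4173*s^2 + 1.3431*s - 0.0888
(2) = -3.22*j^5 - 2.11*j^4 - 6.29*j^3 + 3.27*j^2 + 3.89*j + 0.52
(3) = d^5 - 8*sqrt(2)*d^4 - 3*d^4 + 6*d^3 + 24*sqrt(2)*d^3 - 30*d^2 + 60*sqrt(2)*d^2 - 84*sqrt(2)*d - 40*d - 112*sqrt(2)
(4) = -24.9636*c^4 - 7.6818*c^3 + 17.6064*c^2 - 16.6944*c + 6.2634
(5) = 27*n^5 - 84*n^4 + 51*n^3 - 48*n^2 + 15*n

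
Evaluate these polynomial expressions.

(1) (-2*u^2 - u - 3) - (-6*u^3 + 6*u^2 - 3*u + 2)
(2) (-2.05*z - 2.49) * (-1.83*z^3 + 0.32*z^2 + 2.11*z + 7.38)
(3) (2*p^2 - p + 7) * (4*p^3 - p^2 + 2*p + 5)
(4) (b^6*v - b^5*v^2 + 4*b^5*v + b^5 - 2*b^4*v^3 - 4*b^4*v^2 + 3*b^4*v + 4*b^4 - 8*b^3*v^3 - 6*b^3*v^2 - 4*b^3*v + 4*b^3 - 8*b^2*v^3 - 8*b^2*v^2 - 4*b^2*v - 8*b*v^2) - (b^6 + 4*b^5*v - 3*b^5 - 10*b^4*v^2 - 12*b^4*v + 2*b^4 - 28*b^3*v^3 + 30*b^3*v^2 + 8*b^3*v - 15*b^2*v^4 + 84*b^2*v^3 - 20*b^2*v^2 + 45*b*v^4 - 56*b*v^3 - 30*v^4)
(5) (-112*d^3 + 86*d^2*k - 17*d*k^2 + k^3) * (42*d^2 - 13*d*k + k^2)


(1) = 6*u^3 - 8*u^2 + 2*u - 5
(2) = 3.7515*z^4 + 3.9007*z^3 - 5.1223*z^2 - 20.3829*z - 18.3762
(3) = 8*p^5 - 6*p^4 + 33*p^3 + p^2 + 9*p + 35
(4) = b^6*v - b^6 - b^5*v^2 + 4*b^5 - 2*b^4*v^3 + 6*b^4*v^2 + 15*b^4*v + 2*b^4 + 20*b^3*v^3 - 36*b^3*v^2 - 12*b^3*v + 4*b^3 + 15*b^2*v^4 - 92*b^2*v^3 + 12*b^2*v^2 - 4*b^2*v - 45*b*v^4 + 56*b*v^3 - 8*b*v^2 + 30*v^4
(5) = -4704*d^5 + 5068*d^4*k - 1944*d^3*k^2 + 349*d^2*k^3 - 30*d*k^4 + k^5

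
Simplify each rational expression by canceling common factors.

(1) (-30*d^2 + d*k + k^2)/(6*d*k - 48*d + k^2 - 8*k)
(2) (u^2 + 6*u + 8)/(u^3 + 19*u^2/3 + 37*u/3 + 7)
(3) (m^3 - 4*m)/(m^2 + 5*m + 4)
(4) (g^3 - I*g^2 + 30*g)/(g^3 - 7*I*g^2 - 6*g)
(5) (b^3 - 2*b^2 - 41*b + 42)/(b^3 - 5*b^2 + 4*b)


(1) = (-5*d + k)/(k - 8)
(2) = (3*u^2 + 18*u + 24)/(3*u^3 + 19*u^2 + 37*u + 21)
(3) = (m^3 - 4*m)/(m^2 + 5*m + 4)
(4) = (g + 5*I)/(g - I)
(5) = (b^2 - b - 42)/(b^2 - 4*b)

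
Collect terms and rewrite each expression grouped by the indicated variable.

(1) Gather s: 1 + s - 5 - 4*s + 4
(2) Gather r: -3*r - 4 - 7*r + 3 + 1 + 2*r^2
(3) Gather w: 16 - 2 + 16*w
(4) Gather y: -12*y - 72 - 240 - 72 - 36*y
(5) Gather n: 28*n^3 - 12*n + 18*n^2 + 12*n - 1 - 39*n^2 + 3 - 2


(1) = -3*s
(2) = 2*r^2 - 10*r
(3) = 16*w + 14
(4) = -48*y - 384
(5) = 28*n^3 - 21*n^2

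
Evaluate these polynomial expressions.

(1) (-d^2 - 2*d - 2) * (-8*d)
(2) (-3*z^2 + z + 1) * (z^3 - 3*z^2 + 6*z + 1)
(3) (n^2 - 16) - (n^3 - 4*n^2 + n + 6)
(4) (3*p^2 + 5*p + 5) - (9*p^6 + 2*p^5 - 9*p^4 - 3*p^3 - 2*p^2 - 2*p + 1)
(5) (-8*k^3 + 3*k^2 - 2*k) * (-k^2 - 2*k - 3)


(1) = 8*d^3 + 16*d^2 + 16*d
(2) = -3*z^5 + 10*z^4 - 20*z^3 + 7*z + 1
(3) = -n^3 + 5*n^2 - n - 22
(4) = -9*p^6 - 2*p^5 + 9*p^4 + 3*p^3 + 5*p^2 + 7*p + 4
(5) = 8*k^5 + 13*k^4 + 20*k^3 - 5*k^2 + 6*k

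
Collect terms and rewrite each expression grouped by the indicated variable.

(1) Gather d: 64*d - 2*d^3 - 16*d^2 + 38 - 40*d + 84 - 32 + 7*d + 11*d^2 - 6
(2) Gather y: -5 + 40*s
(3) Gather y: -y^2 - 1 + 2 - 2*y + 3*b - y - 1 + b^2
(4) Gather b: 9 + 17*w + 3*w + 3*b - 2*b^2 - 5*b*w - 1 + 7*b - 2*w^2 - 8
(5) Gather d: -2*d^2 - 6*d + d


(1) = -2*d^3 - 5*d^2 + 31*d + 84
(2) = 40*s - 5
(3) = b^2 + 3*b - y^2 - 3*y
(4) = -2*b^2 + b*(10 - 5*w) - 2*w^2 + 20*w
(5) = -2*d^2 - 5*d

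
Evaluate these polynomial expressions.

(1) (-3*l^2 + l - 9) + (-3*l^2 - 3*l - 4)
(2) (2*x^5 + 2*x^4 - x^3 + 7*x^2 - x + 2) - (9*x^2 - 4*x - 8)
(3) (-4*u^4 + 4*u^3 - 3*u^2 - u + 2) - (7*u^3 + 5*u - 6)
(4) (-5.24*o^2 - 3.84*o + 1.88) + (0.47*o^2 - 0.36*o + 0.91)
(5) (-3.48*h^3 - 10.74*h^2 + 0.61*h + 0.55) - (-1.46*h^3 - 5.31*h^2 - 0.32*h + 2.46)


(1) = -6*l^2 - 2*l - 13
(2) = 2*x^5 + 2*x^4 - x^3 - 2*x^2 + 3*x + 10
(3) = -4*u^4 - 3*u^3 - 3*u^2 - 6*u + 8
(4) = -4.77*o^2 - 4.2*o + 2.79
(5) = -2.02*h^3 - 5.43*h^2 + 0.93*h - 1.91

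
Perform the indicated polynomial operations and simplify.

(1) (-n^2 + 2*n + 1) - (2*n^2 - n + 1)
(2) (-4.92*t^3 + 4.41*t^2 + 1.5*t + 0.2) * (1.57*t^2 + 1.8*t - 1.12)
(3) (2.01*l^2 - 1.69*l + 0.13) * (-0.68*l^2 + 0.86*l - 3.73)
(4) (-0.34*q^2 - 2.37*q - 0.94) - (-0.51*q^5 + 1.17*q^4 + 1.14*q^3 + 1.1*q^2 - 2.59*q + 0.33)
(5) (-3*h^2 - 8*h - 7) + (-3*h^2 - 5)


(1) = -3*n^2 + 3*n
(2) = -7.7244*t^5 - 1.9323*t^4 + 15.8034*t^3 - 1.9252*t^2 - 1.32*t - 0.224
(3) = -1.3668*l^4 + 2.8778*l^3 - 9.0391*l^2 + 6.4155*l - 0.4849
(4) = 0.51*q^5 - 1.17*q^4 - 1.14*q^3 - 1.44*q^2 + 0.22*q - 1.27
(5) = -6*h^2 - 8*h - 12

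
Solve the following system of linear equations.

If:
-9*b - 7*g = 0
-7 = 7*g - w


Then:
b = 7/9 - w/9
g = w/7 - 1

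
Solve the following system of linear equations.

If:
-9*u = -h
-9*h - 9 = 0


Then:
h = -1
u = -1/9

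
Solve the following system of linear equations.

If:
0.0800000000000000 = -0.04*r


Then:
r = -2.00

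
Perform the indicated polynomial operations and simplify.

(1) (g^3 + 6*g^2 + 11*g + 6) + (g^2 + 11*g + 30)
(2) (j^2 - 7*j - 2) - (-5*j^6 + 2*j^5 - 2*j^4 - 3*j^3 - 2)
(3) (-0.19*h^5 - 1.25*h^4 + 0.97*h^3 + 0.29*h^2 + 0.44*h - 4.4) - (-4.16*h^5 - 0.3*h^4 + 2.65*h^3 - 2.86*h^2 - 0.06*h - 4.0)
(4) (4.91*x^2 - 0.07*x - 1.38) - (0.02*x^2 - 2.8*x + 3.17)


(1) = g^3 + 7*g^2 + 22*g + 36
(2) = 5*j^6 - 2*j^5 + 2*j^4 + 3*j^3 + j^2 - 7*j
(3) = 3.97*h^5 - 0.95*h^4 - 1.68*h^3 + 3.15*h^2 + 0.5*h - 0.4
(4) = 4.89*x^2 + 2.73*x - 4.55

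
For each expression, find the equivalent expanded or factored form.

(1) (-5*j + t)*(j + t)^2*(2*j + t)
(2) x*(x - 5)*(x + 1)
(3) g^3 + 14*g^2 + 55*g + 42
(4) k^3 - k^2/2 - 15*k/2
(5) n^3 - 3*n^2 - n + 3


(1) = -10*j^4 - 23*j^3*t - 15*j^2*t^2 - j*t^3 + t^4
(2) = x^3 - 4*x^2 - 5*x
(3) = (g + 1)*(g + 6)*(g + 7)
(4) = k*(k - 3)*(k + 5/2)
(5) = (n - 3)*(n - 1)*(n + 1)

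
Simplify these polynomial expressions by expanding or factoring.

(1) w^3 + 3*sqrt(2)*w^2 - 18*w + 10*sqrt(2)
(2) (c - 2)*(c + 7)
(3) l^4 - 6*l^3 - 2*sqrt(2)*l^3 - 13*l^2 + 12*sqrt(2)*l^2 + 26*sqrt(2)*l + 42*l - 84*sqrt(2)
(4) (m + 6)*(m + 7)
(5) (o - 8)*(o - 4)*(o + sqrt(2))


(1) = (w - sqrt(2))^2*(w + 5*sqrt(2))
(2) = c^2 + 5*c - 14
(3) = (l - 7)*(l - 2)*(l + 3)*(l - 2*sqrt(2))
(4) = m^2 + 13*m + 42
(5) = o^3 - 12*o^2 + sqrt(2)*o^2 - 12*sqrt(2)*o + 32*o + 32*sqrt(2)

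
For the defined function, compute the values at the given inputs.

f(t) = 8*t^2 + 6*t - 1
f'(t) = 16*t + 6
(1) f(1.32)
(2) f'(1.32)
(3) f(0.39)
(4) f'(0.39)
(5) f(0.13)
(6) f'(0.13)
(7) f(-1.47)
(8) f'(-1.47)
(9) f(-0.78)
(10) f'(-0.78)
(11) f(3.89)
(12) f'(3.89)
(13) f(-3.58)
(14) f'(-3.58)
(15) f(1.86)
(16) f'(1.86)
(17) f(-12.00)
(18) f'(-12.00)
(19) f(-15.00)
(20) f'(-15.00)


(1) = 20.86
(2) = 27.12
(3) = 2.56
(4) = 12.24
(5) = -0.08
(6) = 8.08
(7) = 7.47
(8) = -17.52
(9) = -0.81
(10) = -6.48
(11) = 143.40
(12) = 68.24
(13) = 80.05
(14) = -51.28
(15) = 37.84
(16) = 35.76
(17) = 1079.00
(18) = -186.00
(19) = 1709.00
(20) = -234.00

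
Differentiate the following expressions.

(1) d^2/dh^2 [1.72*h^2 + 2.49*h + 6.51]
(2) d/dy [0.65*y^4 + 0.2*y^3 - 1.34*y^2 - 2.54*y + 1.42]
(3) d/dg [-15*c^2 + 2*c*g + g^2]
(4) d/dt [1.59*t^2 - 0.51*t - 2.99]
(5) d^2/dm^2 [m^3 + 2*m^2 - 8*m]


(1) = 3.44000000000000
(2) = 2.6*y^3 + 0.6*y^2 - 2.68*y - 2.54
(3) = 2*c + 2*g
(4) = 3.18*t - 0.51
(5) = 6*m + 4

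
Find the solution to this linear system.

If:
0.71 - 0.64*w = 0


Then:
w = 1.11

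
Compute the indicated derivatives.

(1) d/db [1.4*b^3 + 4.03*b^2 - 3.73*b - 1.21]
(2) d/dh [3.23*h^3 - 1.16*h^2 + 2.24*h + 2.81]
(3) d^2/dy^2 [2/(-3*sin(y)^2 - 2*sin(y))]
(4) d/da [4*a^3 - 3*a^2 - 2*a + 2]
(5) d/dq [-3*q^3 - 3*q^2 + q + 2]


(1) = 4.2*b^2 + 8.06*b - 3.73
(2) = 9.69*h^2 - 2.32*h + 2.24
(3) = 4*(18*sin(y) + 9 - 25/sin(y) - 18/sin(y)^2 - 4/sin(y)^3)/(3*sin(y) + 2)^3
(4) = 12*a^2 - 6*a - 2
(5) = -9*q^2 - 6*q + 1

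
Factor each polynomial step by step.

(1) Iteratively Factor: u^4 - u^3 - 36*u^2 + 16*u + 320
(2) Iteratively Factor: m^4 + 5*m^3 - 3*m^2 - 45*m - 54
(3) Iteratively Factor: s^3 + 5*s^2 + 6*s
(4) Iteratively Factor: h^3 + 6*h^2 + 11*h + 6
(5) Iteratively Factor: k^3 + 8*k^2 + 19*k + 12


(1) = (u - 4)*(u^3 + 3*u^2 - 24*u - 80) = (u - 5)*(u - 4)*(u^2 + 8*u + 16) = (u - 5)*(u - 4)*(u + 4)*(u + 4)
(2) = (m + 2)*(m^3 + 3*m^2 - 9*m - 27) = (m + 2)*(m + 3)*(m^2 - 9) = (m - 3)*(m + 2)*(m + 3)*(m + 3)
(3) = (s + 2)*(s^2 + 3*s) = s*(s + 2)*(s + 3)
(4) = (h + 1)*(h^2 + 5*h + 6) = (h + 1)*(h + 2)*(h + 3)
(5) = (k + 3)*(k^2 + 5*k + 4) = (k + 3)*(k + 4)*(k + 1)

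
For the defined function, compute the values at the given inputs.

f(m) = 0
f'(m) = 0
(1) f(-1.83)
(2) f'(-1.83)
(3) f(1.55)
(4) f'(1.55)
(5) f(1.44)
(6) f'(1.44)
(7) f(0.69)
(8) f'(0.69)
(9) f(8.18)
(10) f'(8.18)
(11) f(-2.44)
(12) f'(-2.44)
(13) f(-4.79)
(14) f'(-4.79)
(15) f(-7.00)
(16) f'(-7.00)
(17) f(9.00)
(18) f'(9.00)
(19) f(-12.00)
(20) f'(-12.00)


(1) = 0.00
(2) = 0.00
(3) = 0.00
(4) = 0.00
(5) = 0.00
(6) = 0.00
(7) = 0.00
(8) = 0.00
(9) = 0.00
(10) = 0.00
(11) = 0.00
(12) = 0.00
(13) = 0.00
(14) = 0.00
(15) = 0.00
(16) = 0.00
(17) = 0.00
(18) = 0.00
(19) = 0.00
(20) = 0.00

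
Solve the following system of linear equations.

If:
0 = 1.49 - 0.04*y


Then:
y = 37.25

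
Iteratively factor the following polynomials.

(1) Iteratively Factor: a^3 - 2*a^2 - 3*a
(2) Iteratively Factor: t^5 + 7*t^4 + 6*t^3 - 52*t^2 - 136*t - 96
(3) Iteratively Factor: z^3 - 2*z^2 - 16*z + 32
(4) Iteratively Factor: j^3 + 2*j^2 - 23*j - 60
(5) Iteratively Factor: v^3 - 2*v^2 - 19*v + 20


(1) = (a - 3)*(a^2 + a) = a*(a - 3)*(a + 1)
(2) = (t + 2)*(t^4 + 5*t^3 - 4*t^2 - 44*t - 48) = (t - 3)*(t + 2)*(t^3 + 8*t^2 + 20*t + 16) = (t - 3)*(t + 2)^2*(t^2 + 6*t + 8) = (t - 3)*(t + 2)^3*(t + 4)
(3) = (z - 2)*(z^2 - 16) = (z - 4)*(z - 2)*(z + 4)
(4) = (j + 3)*(j^2 - j - 20) = (j - 5)*(j + 3)*(j + 4)
(5) = (v - 1)*(v^2 - v - 20) = (v - 5)*(v - 1)*(v + 4)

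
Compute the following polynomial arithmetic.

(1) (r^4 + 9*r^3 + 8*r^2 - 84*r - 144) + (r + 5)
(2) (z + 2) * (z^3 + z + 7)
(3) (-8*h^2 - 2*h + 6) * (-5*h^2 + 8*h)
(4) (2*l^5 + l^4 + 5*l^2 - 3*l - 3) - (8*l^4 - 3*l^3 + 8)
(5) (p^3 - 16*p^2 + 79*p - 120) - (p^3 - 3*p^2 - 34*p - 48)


(1) = r^4 + 9*r^3 + 8*r^2 - 83*r - 139
(2) = z^4 + 2*z^3 + z^2 + 9*z + 14
(3) = 40*h^4 - 54*h^3 - 46*h^2 + 48*h
(4) = 2*l^5 - 7*l^4 + 3*l^3 + 5*l^2 - 3*l - 11
(5) = -13*p^2 + 113*p - 72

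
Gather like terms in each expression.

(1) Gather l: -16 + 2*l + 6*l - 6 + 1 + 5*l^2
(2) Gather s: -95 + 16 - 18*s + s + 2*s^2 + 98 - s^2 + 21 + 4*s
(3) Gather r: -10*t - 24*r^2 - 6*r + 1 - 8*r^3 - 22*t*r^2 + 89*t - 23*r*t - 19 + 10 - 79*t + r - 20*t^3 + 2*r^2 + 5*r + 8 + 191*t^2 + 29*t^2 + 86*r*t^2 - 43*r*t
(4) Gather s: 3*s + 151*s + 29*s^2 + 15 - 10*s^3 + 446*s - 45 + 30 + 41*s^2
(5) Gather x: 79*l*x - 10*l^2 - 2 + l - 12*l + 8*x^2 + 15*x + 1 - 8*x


(1) = 5*l^2 + 8*l - 21
(2) = s^2 - 13*s + 40
(3) = -8*r^3 + r^2*(-22*t - 22) + r*(86*t^2 - 66*t) - 20*t^3 + 220*t^2
(4) = -10*s^3 + 70*s^2 + 600*s
(5) = -10*l^2 - 11*l + 8*x^2 + x*(79*l + 7) - 1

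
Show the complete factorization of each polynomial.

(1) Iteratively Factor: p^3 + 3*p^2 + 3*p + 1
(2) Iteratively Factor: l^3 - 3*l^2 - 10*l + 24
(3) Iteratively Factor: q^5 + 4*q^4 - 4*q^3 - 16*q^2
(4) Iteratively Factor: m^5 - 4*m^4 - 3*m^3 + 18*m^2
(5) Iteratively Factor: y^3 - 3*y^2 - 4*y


(1) = (p + 1)*(p^2 + 2*p + 1) = (p + 1)^2*(p + 1)
(2) = (l - 4)*(l^2 + l - 6) = (l - 4)*(l - 2)*(l + 3)
(3) = (q)*(q^4 + 4*q^3 - 4*q^2 - 16*q) = q*(q + 2)*(q^3 + 2*q^2 - 8*q) = q*(q + 2)*(q + 4)*(q^2 - 2*q) = q^2*(q + 2)*(q + 4)*(q - 2)
(4) = (m)*(m^4 - 4*m^3 - 3*m^2 + 18*m) = m*(m - 3)*(m^3 - m^2 - 6*m) = m^2*(m - 3)*(m^2 - m - 6) = m^2*(m - 3)*(m + 2)*(m - 3)
(5) = (y)*(y^2 - 3*y - 4) = y*(y - 4)*(y + 1)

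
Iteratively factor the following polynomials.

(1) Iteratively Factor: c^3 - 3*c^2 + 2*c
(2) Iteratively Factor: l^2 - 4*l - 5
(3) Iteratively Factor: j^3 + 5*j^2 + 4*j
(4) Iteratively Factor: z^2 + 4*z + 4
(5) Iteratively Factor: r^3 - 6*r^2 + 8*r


(1) = (c)*(c^2 - 3*c + 2) = c*(c - 2)*(c - 1)
(2) = (l + 1)*(l - 5)
(3) = (j)*(j^2 + 5*j + 4) = j*(j + 4)*(j + 1)
(4) = (z + 2)*(z + 2)
(5) = (r)*(r^2 - 6*r + 8) = r*(r - 2)*(r - 4)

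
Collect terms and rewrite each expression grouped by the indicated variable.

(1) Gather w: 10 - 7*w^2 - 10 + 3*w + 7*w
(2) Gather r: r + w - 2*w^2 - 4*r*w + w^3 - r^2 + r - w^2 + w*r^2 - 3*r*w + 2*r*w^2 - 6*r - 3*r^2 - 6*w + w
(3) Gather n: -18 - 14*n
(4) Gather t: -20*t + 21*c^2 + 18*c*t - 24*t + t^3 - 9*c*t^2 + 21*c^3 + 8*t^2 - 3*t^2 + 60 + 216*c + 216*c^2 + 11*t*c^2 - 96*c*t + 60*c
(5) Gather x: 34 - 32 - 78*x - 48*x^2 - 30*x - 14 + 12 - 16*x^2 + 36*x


(1) = -7*w^2 + 10*w
(2) = r^2*(w - 4) + r*(2*w^2 - 7*w - 4) + w^3 - 3*w^2 - 4*w
(3) = -14*n - 18
(4) = 21*c^3 + 237*c^2 + 276*c + t^3 + t^2*(5 - 9*c) + t*(11*c^2 - 78*c - 44) + 60
(5) = -64*x^2 - 72*x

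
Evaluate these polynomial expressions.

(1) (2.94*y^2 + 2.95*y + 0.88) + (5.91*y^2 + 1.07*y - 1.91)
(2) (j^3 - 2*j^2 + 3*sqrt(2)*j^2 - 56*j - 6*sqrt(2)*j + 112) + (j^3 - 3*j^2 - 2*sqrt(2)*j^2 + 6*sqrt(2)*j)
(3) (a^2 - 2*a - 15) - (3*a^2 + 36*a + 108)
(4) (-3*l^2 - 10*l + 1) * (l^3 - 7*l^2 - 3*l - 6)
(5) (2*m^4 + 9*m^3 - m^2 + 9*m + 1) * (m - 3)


(1) = 8.85*y^2 + 4.02*y - 1.03
(2) = 2*j^3 - 5*j^2 + sqrt(2)*j^2 - 56*j + 112
(3) = -2*a^2 - 38*a - 123
(4) = -3*l^5 + 11*l^4 + 80*l^3 + 41*l^2 + 57*l - 6
(5) = 2*m^5 + 3*m^4 - 28*m^3 + 12*m^2 - 26*m - 3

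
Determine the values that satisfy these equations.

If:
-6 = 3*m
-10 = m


Then:
No Solution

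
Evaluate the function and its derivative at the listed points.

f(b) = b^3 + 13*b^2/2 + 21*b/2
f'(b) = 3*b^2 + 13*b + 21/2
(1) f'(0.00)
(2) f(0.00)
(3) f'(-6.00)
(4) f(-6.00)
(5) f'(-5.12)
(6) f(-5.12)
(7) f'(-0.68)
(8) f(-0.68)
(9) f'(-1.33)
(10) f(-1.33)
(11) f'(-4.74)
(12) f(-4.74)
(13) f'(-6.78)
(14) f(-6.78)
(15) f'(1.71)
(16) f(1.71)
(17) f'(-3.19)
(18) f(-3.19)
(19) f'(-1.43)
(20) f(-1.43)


(1) = 10.50
(2) = 0.00
(3) = 40.50
(4) = -45.00
(5) = 22.58
(6) = -17.58
(7) = 3.05
(8) = -4.45
(9) = -1.48
(10) = -4.82
(11) = 16.28
(12) = -10.23
(13) = 60.27
(14) = -84.06
(15) = 41.50
(16) = 41.96
(17) = -0.44
(18) = 0.19
(19) = -1.96
(20) = -4.65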